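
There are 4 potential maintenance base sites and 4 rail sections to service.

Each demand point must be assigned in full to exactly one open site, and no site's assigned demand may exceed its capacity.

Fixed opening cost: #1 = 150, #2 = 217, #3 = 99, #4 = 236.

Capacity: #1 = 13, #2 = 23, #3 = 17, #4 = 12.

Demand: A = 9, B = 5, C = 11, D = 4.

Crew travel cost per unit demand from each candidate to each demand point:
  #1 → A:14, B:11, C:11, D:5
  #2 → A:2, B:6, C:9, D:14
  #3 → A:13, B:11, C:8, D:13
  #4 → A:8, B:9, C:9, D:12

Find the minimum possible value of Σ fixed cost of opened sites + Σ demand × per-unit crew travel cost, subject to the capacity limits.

Open {#2, #3}; cheapest assignment that respects the capacities:
  #2 (cap 23, load 14): A, B — cost 9×2 + 5×6 = 48
  #3 (cap 17, load 15): C, D — cost 11×8 + 4×13 = 140
  Shipping 188, fixed 316 → total 504.
  Any other capacity-feasible assignment to {#2, #3} ships for at least 188.
Compare {#1, #3}: its best feasible assignment gives total 538.
Compare {#1, #2}: its best feasible assignment gives total 559.
Every other set of open sites that can feasibly serve all demand totals ≥ 538 even under its best assignment. Minimum: 504.

504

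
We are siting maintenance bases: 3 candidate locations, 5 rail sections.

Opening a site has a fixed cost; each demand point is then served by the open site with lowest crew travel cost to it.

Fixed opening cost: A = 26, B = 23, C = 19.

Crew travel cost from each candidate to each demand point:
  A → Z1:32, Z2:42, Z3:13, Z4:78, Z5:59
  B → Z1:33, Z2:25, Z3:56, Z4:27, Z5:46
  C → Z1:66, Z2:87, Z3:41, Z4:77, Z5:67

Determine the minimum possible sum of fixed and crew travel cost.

Open {A, B}: assign each demand point to its cheapest open site.
  Z1→A 32, Z2→B 25, Z3→A 13, Z4→B 27, Z5→B 46
  crew travel cost 143, fixed 49 → total 192.
Compare {B}: crew travel cost 187 + fixed 23 = 210.
Compare {A, B, C}: crew travel cost 143 + fixed 68 = 211.
Compare {B, C}: crew travel cost 172 + fixed 42 = 214.
All other subsets cost ≥ 210. Minimum total cost: 192.

192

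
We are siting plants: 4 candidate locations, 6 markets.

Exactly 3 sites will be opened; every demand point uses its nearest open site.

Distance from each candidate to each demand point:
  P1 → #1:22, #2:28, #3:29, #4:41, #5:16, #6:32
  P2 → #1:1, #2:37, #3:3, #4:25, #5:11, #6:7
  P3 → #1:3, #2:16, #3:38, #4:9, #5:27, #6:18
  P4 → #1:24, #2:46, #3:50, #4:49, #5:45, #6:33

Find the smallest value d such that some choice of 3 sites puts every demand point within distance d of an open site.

16

Open {P1, P2, P3}.
  Farthest demand point is #2 at distance 16 (to P3); all others are ≤ 16.
With {P2, P3, P4} the worst case is 16.
With {P1, P2, P4} the worst case is 28.
No size-3 selection achieves below 16.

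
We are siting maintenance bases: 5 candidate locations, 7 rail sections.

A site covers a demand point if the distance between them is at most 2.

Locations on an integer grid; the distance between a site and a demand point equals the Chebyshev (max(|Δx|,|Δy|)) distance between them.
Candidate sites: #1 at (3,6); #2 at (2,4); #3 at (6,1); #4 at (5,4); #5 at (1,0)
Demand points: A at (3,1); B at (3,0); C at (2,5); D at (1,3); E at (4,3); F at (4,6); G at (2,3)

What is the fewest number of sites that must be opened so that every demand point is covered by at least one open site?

2

Coverage sets (demand points within 2 of each site):
  #1: {C, F}
  #2: {C, D, E, F, G}
  #3: {E}
  #4: {E, F}
  #5: {A, B}
No single site covers all 7 demand points.
But {#2, #5} covers everything, so the minimum is 2.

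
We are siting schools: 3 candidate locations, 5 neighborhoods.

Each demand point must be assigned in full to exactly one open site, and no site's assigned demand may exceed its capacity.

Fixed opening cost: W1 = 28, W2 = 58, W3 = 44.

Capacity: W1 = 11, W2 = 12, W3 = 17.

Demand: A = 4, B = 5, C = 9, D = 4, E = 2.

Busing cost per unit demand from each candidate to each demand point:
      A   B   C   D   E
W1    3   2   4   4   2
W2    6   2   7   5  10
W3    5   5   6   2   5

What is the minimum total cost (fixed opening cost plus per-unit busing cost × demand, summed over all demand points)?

Open {W1, W3}; cheapest assignment that respects the capacities:
  W1 (cap 11, load 11): A, B, E — cost 4×3 + 5×2 + 2×2 = 26
  W3 (cap 17, load 13): C, D — cost 9×6 + 4×2 = 62
  Shipping 88, fixed 72 → total 160.
  Any other capacity-feasible assignment to {W1, W3} ships for at least 88.
Compare {W2, W3}: its best feasible assignment gives total 208.
Compare {W1, W2, W3}: its best feasible assignment gives total 208.
Every other set of open sites that can feasibly serve all demand totals ≥ 208 even under its best assignment. Minimum: 160.

160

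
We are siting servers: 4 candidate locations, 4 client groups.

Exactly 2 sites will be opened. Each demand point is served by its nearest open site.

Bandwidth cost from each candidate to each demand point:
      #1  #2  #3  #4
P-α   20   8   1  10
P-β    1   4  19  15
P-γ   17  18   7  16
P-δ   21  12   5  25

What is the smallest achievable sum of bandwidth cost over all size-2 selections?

16

Open {P-α, P-β}.
  #1→P-β 1, #2→P-β 4, #3→P-α 1, #4→P-α 10  ⇒ total 16.
Compare {P-β, P-δ}: total 25.
Compare {P-β, P-γ}: total 27.
No size-2 selection does better; minimum is 16.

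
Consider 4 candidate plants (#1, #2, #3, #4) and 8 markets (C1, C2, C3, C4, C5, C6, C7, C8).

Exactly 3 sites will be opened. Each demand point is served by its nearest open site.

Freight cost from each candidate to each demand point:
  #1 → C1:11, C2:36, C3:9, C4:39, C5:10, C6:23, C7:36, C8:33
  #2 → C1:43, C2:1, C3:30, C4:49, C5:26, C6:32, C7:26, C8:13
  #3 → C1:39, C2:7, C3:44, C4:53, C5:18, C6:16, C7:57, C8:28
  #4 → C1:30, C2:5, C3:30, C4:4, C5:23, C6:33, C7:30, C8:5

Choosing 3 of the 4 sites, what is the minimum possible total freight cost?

89

Open {#1, #2, #4}.
  C1→#1 11, C2→#2 1, C3→#1 9, C4→#4 4, C5→#1 10, C6→#1 23, C7→#2 26, C8→#4 5  ⇒ total 89.
Compare {#1, #3, #4}: total 90.
Compare {#1, #2, #3}: total 125.
No size-3 selection does better; minimum is 89.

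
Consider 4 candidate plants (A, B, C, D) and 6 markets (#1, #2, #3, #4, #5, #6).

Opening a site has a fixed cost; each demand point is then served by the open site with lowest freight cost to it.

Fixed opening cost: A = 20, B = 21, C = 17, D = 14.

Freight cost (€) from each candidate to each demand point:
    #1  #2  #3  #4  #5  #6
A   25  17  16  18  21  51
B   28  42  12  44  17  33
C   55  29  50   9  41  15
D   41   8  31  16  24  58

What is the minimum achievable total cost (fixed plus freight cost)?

140

Open {A, C}: assign each demand point to its cheapest open site.
  #1→A 25, #2→A 17, #3→A 16, #4→C 9, #5→A 21, #6→C 15
  freight cost 103, fixed 37 → total 140.
Compare {B, C, D}: freight cost 89 + fixed 52 = 141.
Compare {A, C, D}: freight cost 94 + fixed 51 = 145.
Compare {B, C}: freight cost 110 + fixed 38 = 148.
All other subsets cost ≥ 141. Minimum total cost: 140.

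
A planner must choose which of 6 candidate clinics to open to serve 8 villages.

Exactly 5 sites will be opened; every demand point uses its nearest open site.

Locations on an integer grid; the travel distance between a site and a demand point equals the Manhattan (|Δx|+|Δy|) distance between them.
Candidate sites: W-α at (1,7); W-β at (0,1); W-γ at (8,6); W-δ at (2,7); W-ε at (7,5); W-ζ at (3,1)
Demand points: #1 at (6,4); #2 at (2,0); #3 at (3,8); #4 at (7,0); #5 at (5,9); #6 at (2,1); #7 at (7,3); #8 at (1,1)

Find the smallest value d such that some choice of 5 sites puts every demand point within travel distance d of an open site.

5

Open {W-α, W-β, W-γ, W-δ, W-ε}.
  Farthest demand point is #4 at travel distance 5 (to W-ε); all others are ≤ 5.
With {W-α, W-β, W-γ, W-δ, W-ζ} the worst case is 5.
With {W-α, W-β, W-δ, W-ε, W-ζ} the worst case is 5.
No size-5 selection achieves below 5.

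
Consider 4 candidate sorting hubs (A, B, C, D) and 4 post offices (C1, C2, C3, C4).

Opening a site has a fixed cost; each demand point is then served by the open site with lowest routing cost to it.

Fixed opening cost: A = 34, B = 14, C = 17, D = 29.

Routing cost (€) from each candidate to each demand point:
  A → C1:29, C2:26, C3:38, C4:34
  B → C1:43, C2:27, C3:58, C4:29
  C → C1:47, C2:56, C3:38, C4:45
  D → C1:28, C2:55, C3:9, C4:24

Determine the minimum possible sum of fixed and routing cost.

Open {B, D}: assign each demand point to its cheapest open site.
  C1→D 28, C2→B 27, C3→D 9, C4→D 24
  routing cost 88, fixed 43 → total 131.
Compare {D}: routing cost 116 + fixed 29 = 145.
Compare {B, C, D}: routing cost 88 + fixed 60 = 148.
Compare {A, D}: routing cost 87 + fixed 63 = 150.
All other subsets cost ≥ 145. Minimum total cost: 131.

131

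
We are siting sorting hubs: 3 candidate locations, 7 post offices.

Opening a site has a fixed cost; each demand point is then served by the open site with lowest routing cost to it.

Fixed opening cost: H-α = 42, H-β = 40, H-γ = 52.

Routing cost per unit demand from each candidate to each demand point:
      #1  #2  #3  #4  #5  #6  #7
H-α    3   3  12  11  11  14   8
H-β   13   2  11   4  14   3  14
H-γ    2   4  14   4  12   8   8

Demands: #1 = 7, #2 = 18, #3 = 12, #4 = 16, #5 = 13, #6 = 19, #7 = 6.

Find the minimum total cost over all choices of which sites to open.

583

Open {H-α, H-β}: assign each demand point to its cheapest open site.
  #1→H-α 7×3=21, #2→H-β 18×2=36, #3→H-β 12×11=132, #4→H-β 16×4=64, #5→H-α 13×11=143, #6→H-β 19×3=57, #7→H-α 6×8=48
  routing cost 501, fixed 82 → total 583.
Compare {H-β, H-γ}: routing cost 507 + fixed 92 = 599.
Compare {H-α, H-β, H-γ}: routing cost 494 + fixed 134 = 628.
Compare {H-β}: routing cost 646 + fixed 40 = 686.
All other subsets cost ≥ 599. Minimum total cost: 583.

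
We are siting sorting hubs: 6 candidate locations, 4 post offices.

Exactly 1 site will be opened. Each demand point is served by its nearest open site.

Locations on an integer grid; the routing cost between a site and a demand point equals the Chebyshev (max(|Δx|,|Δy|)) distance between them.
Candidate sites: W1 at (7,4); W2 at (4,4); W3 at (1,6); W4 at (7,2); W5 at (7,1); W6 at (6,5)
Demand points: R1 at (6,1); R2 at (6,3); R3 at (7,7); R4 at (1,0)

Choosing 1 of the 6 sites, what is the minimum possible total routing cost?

12

Open {W2}.
  R1→W2 3, R2→W2 2, R3→W2 3, R4→W2 4  ⇒ total 12.
Compare {W1}: total 13.
Compare {W4}: total 13.
No size-1 selection does better; minimum is 12.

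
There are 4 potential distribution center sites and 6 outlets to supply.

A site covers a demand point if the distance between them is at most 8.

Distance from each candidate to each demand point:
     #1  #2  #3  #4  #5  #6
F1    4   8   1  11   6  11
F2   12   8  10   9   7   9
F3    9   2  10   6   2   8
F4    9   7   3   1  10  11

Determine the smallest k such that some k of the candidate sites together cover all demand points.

2

Coverage sets (demand points within 8 of each site):
  F1: {#1, #2, #3, #5}
  F2: {#2, #5}
  F3: {#2, #4, #5, #6}
  F4: {#2, #3, #4}
No single site covers all 6 demand points.
But {F1, F3} covers everything, so the minimum is 2.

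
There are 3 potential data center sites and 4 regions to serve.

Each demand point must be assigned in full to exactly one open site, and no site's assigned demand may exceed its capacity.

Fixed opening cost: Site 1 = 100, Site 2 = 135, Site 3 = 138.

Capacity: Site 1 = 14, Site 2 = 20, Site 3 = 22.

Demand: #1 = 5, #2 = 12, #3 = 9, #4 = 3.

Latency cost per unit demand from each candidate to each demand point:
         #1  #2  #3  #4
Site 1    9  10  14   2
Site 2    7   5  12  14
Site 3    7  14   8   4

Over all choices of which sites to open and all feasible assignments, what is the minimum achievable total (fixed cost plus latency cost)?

Open {Site 2, Site 3}; cheapest assignment that respects the capacities:
  Site 2 (cap 20, load 17): #1, #2 — cost 5×7 + 12×5 = 95
  Site 3 (cap 22, load 12): #3, #4 — cost 9×8 + 3×4 = 84
  Shipping 179, fixed 273 → total 452.
  Any other capacity-feasible assignment to {Site 2, Site 3} ships for at least 179.
Compare {Site 1, Site 2}: its best feasible assignment gives total 462.
Compare {Site 1, Site 3}: its best feasible assignment gives total 477.
Every other set of open sites that can feasibly serve all demand totals ≥ 462 even under its best assignment. Minimum: 452.

452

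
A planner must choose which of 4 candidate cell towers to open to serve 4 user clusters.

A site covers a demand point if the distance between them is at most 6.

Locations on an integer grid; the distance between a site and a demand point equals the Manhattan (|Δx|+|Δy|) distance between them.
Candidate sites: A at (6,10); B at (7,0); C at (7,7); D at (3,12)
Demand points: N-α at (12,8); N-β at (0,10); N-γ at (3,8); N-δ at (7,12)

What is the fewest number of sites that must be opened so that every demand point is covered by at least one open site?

2

Coverage sets (demand points within 6 of each site):
  A: {N-β, N-γ, N-δ}
  B: {}
  C: {N-α, N-γ, N-δ}
  D: {N-β, N-γ, N-δ}
No single site covers all 4 demand points.
But {A, C} covers everything, so the minimum is 2.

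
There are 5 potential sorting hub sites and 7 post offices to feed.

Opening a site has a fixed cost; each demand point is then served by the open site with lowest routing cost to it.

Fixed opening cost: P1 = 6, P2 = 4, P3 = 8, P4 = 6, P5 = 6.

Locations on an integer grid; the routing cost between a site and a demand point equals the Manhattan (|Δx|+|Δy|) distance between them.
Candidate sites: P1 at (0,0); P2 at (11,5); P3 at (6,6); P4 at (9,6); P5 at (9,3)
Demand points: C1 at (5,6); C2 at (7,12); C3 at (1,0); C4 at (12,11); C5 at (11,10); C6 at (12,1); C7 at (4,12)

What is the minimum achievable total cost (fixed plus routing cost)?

52

Open {P1, P2, P3}: assign each demand point to its cheapest open site.
  C1→P3 1, C2→P3 7, C3→P1 1, C4→P2 7, C5→P2 5, C6→P2 5, C7→P3 8
  routing cost 34, fixed 18 → total 52.
Compare {P2, P3}: routing cost 44 + fixed 12 = 56.
Compare {P1, P2, P4}: routing cost 41 + fixed 16 = 57.
Compare {P1, P4}: routing cost 46 + fixed 12 = 58.
All other subsets cost ≥ 56. Minimum total cost: 52.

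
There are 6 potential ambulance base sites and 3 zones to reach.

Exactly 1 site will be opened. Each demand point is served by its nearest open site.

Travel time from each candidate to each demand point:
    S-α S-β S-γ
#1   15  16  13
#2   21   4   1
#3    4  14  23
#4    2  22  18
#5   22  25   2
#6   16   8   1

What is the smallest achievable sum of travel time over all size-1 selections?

25

Open {#6}.
  S-α→#6 16, S-β→#6 8, S-γ→#6 1  ⇒ total 25.
Compare {#2}: total 26.
Compare {#3}: total 41.
No size-1 selection does better; minimum is 25.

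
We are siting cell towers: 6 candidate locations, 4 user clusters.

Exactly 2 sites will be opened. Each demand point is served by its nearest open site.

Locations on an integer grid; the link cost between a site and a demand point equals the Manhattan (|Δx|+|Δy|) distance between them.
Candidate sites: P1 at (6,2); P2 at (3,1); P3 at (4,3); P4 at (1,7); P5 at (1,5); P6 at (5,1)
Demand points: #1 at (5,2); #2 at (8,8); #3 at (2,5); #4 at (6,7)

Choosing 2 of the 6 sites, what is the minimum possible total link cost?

15

Open {P1, P5}.
  #1→P1 1, #2→P1 8, #3→P5 1, #4→P1 5  ⇒ total 15.
Compare {P1, P4}: total 17.
Compare {P4, P6}: total 17.
No size-2 selection does better; minimum is 15.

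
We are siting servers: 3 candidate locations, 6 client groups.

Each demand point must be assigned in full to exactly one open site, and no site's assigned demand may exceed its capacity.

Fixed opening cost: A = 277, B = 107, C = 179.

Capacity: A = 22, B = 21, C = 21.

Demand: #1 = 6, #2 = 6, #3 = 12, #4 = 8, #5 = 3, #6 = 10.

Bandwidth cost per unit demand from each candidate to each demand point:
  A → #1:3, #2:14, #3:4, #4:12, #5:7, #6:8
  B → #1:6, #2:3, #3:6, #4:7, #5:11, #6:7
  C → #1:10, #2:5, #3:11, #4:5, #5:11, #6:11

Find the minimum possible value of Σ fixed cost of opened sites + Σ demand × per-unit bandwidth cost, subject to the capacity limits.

778

Open {A, B, C}; cheapest assignment that respects the capacities:
  A (cap 22, load 21): #1, #3, #5 — cost 6×3 + 12×4 + 3×7 = 87
  B (cap 21, load 16): #2, #6 — cost 6×3 + 10×7 = 88
  C (cap 21, load 8): #4 — cost 8×5 = 40
  Shipping 215, fixed 563 → total 778.
  Any other capacity-feasible assignment to {A, B, C} ships for at least 215.
Total demand is 45 and no other set of sites has combined capacity ≥ 45, so {A, B, C} is the only feasible choice of open sites. Minimum: 778.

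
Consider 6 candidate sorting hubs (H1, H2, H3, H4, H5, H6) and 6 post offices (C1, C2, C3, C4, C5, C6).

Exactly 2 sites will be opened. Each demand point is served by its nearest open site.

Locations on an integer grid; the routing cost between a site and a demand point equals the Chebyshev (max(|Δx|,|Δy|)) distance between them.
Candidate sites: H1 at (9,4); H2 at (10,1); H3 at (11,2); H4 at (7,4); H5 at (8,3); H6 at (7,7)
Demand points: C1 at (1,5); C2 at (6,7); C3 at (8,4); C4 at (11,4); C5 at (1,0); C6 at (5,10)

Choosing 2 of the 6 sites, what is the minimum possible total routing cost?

Open {H1, H6}.
  C1→H6 6, C2→H6 1, C3→H1 1, C4→H1 2, C5→H6 7, C6→H6 3  ⇒ total 20.
Compare {H4, H6}: total 21.
Compare {H5, H6}: total 21.
No size-2 selection does better; minimum is 20.

20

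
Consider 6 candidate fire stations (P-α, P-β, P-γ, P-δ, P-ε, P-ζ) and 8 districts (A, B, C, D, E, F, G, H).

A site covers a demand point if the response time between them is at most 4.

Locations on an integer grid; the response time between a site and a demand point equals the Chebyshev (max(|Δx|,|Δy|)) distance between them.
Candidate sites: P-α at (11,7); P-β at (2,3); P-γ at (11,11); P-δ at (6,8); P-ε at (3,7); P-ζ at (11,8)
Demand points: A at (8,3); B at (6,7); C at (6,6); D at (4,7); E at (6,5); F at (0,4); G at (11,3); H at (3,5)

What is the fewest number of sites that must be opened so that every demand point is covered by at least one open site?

Coverage sets (demand points within 4 of each site):
  P-α: {A, G}
  P-β: {B, C, D, E, F, H}
  P-γ: {}
  P-δ: {B, C, D, E, H}
  P-ε: {B, C, D, E, F, H}
  P-ζ: {}
No single site covers all 8 demand points.
But {P-α, P-β} covers everything, so the minimum is 2.

2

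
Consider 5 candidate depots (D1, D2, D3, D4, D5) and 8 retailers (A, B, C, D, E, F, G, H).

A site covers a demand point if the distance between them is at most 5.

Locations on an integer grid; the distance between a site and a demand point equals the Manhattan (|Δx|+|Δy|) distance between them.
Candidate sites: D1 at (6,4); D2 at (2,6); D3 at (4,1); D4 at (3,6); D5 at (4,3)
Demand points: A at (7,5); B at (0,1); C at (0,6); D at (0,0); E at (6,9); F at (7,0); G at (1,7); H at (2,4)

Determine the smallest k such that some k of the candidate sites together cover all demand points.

3

Coverage sets (demand points within 5 of each site):
  D1: {A, E, F, H}
  D2: {C, G, H}
  D3: {B, D, F, H}
  D4: {A, C, G, H}
  D5: {A, H}
No 2 sites suffice: every size-2 union leaves at least one demand point uncovered.
But {D1, D2, D3} covers everything, so the minimum is 3.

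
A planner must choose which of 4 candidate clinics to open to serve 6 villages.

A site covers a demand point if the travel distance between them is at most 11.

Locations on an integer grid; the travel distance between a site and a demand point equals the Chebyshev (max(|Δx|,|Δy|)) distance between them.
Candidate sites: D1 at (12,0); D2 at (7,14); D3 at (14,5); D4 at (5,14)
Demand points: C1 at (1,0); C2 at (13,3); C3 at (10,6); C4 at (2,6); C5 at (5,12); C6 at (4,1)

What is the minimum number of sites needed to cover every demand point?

2

Coverage sets (demand points within 11 of each site):
  D1: {C1, C2, C3, C4, C6}
  D2: {C2, C3, C4, C5}
  D3: {C2, C3, C5, C6}
  D4: {C2, C3, C4, C5}
No single site covers all 6 demand points.
But {D1, D2} covers everything, so the minimum is 2.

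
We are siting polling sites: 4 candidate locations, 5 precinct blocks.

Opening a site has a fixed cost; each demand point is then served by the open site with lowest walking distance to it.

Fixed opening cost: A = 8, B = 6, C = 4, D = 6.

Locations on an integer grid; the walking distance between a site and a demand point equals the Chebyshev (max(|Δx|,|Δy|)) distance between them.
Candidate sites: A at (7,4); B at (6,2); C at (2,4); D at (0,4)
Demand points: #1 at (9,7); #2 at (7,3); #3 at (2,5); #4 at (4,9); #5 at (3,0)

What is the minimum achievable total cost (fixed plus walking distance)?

25

Open {B, C}: assign each demand point to its cheapest open site.
  #1→B 5, #2→B 1, #3→C 1, #4→C 5, #5→B 3
  walking distance 15, fixed 10 → total 25.
Compare {A}: walking distance 18 + fixed 8 = 26.
Compare {B}: walking distance 20 + fixed 6 = 26.
Compare {C}: walking distance 22 + fixed 4 = 26.
All other subsets cost ≥ 26. Minimum total cost: 25.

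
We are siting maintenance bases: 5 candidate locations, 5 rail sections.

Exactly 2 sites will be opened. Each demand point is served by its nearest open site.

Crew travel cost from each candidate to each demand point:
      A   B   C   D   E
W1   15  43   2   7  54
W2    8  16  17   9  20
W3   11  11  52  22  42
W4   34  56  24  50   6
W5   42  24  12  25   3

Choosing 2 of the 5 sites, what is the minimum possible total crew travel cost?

48

Open {W2, W5}.
  A→W2 8, B→W2 16, C→W5 12, D→W2 9, E→W5 3  ⇒ total 48.
Compare {W1, W5}: total 51.
Compare {W1, W2}: total 53.
No size-2 selection does better; minimum is 48.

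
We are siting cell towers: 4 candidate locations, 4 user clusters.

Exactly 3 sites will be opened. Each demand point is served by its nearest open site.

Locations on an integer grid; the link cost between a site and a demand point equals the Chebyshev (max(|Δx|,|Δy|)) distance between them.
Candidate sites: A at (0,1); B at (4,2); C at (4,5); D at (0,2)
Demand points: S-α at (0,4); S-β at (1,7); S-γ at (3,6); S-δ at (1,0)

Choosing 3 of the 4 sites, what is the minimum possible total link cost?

Open {A, C, D}.
  S-α→D 2, S-β→C 3, S-γ→C 1, S-δ→A 1  ⇒ total 7.
Compare {A, B, C}: total 8.
Compare {B, C, D}: total 8.
No size-3 selection does better; minimum is 7.

7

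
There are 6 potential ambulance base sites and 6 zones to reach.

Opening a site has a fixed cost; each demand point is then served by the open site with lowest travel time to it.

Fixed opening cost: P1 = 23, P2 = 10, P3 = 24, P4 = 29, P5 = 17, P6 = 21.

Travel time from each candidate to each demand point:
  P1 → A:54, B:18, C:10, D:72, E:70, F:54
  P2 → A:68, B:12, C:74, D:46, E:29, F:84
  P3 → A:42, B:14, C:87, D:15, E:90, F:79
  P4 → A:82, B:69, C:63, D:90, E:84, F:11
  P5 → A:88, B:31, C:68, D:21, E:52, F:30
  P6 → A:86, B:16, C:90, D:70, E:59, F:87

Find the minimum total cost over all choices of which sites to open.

Open {P1, P2, P3, P4}: assign each demand point to its cheapest open site.
  A→P3 42, B→P2 12, C→P1 10, D→P3 15, E→P2 29, F→P4 11
  travel time 119, fixed 86 → total 205.
Compare {P1, P2, P5}: travel time 156 + fixed 50 = 206.
Compare {P1, P2, P3, P5}: travel time 138 + fixed 74 = 212.
Compare {P1, P2, P4, P5}: travel time 137 + fixed 79 = 216.
All other subsets cost ≥ 206. Minimum total cost: 205.

205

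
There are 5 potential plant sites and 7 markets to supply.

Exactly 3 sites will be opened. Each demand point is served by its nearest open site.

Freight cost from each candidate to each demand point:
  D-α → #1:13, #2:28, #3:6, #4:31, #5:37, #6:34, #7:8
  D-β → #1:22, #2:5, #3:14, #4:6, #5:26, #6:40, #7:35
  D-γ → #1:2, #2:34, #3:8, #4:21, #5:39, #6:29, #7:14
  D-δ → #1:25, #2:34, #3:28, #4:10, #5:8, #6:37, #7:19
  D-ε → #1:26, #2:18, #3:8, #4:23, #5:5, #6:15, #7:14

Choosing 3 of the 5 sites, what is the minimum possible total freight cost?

55

Open {D-β, D-γ, D-ε}.
  #1→D-γ 2, #2→D-β 5, #3→D-γ 8, #4→D-β 6, #5→D-ε 5, #6→D-ε 15, #7→D-γ 14  ⇒ total 55.
Compare {D-α, D-β, D-ε}: total 58.
Compare {D-β, D-γ, D-δ}: total 72.
No size-3 selection does better; minimum is 55.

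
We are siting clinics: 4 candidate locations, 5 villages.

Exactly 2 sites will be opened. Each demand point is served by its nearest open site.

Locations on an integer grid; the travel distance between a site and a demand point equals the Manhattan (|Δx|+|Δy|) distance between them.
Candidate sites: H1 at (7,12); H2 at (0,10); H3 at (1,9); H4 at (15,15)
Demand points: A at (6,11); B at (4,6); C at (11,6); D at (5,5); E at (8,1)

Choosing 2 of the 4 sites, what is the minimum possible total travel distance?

Open {H1, H3}.
  A→H1 2, B→H3 6, C→H1 10, D→H3 8, E→H1 12  ⇒ total 38.
Compare {H1, H2}: total 41.
Compare {H1, H4}: total 42.
No size-2 selection does better; minimum is 38.

38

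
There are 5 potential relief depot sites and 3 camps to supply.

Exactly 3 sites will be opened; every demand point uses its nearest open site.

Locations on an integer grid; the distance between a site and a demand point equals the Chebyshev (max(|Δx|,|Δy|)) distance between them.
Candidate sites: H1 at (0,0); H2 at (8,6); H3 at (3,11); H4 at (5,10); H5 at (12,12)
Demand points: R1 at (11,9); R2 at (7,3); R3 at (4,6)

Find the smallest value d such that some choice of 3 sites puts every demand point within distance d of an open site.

4

Open {H1, H2, H3}.
  Farthest demand point is R3 at distance 4 (to H2); all others are ≤ 4.
With {H1, H2, H4} the worst case is 4.
With {H1, H2, H5} the worst case is 4.
No size-3 selection achieves below 4.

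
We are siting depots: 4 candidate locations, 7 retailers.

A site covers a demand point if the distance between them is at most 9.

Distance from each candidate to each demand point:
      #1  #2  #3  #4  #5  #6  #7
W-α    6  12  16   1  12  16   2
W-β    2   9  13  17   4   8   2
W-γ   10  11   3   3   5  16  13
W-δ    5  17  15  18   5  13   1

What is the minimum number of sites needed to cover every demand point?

Coverage sets (demand points within 9 of each site):
  W-α: {#1, #4, #7}
  W-β: {#1, #2, #5, #6, #7}
  W-γ: {#3, #4, #5}
  W-δ: {#1, #5, #7}
No single site covers all 7 demand points.
But {W-β, W-γ} covers everything, so the minimum is 2.

2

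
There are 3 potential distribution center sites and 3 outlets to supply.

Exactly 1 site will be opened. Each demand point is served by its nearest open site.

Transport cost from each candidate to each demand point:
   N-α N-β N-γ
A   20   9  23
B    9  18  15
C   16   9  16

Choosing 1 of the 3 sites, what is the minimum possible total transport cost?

Open {C}.
  N-α→C 16, N-β→C 9, N-γ→C 16  ⇒ total 41.
Compare {B}: total 42.
Compare {A}: total 52.

41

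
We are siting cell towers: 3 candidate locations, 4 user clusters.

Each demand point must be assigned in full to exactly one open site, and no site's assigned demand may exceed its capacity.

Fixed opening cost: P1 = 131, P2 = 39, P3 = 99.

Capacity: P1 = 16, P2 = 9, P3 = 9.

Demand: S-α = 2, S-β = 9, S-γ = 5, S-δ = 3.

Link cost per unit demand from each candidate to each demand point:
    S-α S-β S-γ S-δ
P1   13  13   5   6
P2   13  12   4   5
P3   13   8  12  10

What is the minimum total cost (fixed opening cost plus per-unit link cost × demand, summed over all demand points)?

347

Open {P1, P2}; cheapest assignment that respects the capacities:
  P1 (cap 16, load 10): S-α, S-γ, S-δ — cost 2×13 + 5×5 + 3×6 = 69
  P2 (cap 9, load 9): S-β — cost 9×12 = 108
  Shipping 177, fixed 170 → total 347.
  Any other capacity-feasible assignment to {P1, P2} ships for at least 177.
Compare {P1, P3}: its best feasible assignment gives total 371.
Compare {P1, P2, P3}: its best feasible assignment gives total 402.
Every other set of open sites that can feasibly serve all demand totals ≥ 371 even under its best assignment. Minimum: 347.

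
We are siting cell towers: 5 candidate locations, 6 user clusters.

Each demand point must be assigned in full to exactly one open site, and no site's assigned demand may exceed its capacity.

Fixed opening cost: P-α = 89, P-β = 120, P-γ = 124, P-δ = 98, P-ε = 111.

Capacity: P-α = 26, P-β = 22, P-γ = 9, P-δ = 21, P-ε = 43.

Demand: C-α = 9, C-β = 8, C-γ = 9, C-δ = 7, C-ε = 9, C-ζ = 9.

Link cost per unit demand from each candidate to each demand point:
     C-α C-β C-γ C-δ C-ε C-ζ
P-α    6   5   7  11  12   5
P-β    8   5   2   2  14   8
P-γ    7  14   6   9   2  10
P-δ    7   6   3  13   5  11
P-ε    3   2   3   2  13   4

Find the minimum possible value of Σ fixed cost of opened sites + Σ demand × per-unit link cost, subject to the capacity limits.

373

Open {P-γ, P-ε}; cheapest assignment that respects the capacities:
  P-γ (cap 9, load 9): C-ε — cost 9×2 = 18
  P-ε (cap 43, load 42): C-α, C-β, C-γ, C-δ, C-ζ — cost 9×3 + 8×2 + 9×3 + 7×2 + 9×4 = 120
  Shipping 138, fixed 235 → total 373.
  Any other capacity-feasible assignment to {P-γ, P-ε} ships for at least 138.
Compare {P-δ, P-ε}: its best feasible assignment gives total 374.
Compare {P-α, P-ε}: its best feasible assignment gives total 428.
Every other set of open sites that can feasibly serve all demand totals ≥ 374 even under its best assignment. Minimum: 373.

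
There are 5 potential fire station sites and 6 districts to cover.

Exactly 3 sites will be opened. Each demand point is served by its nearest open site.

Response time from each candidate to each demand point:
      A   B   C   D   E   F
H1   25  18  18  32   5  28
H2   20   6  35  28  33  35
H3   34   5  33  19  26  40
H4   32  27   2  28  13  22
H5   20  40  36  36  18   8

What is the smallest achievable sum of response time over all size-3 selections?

67

Open {H3, H4, H5}.
  A→H5 20, B→H3 5, C→H4 2, D→H3 19, E→H4 13, F→H5 8  ⇒ total 67.
Compare {H1, H3, H5}: total 75.
Compare {H2, H4, H5}: total 77.
No size-3 selection does better; minimum is 67.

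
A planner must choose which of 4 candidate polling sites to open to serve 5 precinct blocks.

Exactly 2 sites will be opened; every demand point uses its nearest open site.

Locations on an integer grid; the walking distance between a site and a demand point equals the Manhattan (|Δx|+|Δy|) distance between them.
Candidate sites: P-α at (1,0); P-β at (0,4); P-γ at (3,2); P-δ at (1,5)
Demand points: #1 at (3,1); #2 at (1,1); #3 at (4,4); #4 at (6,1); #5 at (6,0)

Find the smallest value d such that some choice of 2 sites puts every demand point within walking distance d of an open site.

5

Open {P-α, P-γ}.
  Farthest demand point is #5 at walking distance 5 (to P-α); all others are ≤ 5.
With {P-β, P-γ} the worst case is 5.
With {P-γ, P-δ} the worst case is 5.
No size-2 selection achieves below 5.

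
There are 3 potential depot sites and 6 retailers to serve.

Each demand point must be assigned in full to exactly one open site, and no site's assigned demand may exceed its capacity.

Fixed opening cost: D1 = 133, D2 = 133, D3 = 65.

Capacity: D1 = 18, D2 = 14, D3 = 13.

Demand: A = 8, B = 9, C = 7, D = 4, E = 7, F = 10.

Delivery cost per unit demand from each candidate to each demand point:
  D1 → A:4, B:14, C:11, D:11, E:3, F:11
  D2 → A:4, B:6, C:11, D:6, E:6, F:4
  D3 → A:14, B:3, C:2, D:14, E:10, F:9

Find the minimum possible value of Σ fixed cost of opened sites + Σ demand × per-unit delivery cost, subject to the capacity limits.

675

Open {D1, D2, D3}; cheapest assignment that respects the capacities:
  D1 (cap 18, load 18): A, F — cost 8×4 + 10×11 = 142
  D2 (cap 14, load 14): C, E — cost 7×11 + 7×6 = 119
  D3 (cap 13, load 13): B, D — cost 9×3 + 4×14 = 83
  Shipping 344, fixed 331 → total 675.
  Any other capacity-feasible assignment to {D1, D2, D3} ships for at least 344.
Total demand is 45 and no other set of sites has combined capacity ≥ 45, so {D1, D2, D3} is the only feasible choice of open sites. Minimum: 675.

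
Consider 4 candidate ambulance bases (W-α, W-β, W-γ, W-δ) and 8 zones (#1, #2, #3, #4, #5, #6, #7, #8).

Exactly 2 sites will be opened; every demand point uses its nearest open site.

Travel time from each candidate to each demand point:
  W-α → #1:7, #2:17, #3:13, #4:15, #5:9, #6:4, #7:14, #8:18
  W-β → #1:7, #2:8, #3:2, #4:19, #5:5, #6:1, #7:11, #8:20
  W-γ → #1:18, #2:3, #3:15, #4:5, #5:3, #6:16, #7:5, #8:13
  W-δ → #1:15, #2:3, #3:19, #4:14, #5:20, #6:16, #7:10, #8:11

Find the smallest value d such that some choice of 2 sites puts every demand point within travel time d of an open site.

13

Open {W-α, W-γ}.
  Farthest demand point is #3 at travel time 13 (to W-α); all others are ≤ 13.
With {W-β, W-γ} the worst case is 13.
With {W-α, W-δ} the worst case is 14.
No size-2 selection achieves below 13.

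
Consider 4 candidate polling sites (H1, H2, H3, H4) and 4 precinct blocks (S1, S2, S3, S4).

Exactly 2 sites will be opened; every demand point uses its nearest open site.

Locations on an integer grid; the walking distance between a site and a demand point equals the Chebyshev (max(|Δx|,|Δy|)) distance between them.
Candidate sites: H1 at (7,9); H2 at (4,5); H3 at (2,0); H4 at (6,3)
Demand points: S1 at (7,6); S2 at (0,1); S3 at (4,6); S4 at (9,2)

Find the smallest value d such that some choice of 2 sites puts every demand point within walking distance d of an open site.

Open {H3, H4}.
  Farthest demand point is S1 at walking distance 3 (to H4); all others are ≤ 3.
With {H2, H4} the worst case is 4.
With {H1, H2} the worst case is 5.
No size-2 selection achieves below 3.

3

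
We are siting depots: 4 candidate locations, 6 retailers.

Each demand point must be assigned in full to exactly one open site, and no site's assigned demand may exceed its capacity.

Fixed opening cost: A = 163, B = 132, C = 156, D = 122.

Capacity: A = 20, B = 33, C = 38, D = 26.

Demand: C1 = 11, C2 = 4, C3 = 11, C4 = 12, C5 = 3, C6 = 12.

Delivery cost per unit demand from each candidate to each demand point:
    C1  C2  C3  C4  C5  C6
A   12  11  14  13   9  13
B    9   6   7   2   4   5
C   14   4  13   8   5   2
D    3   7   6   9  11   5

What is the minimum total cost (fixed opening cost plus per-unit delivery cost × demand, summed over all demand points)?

Open {B, D}; cheapest assignment that respects the capacities:
  B (cap 33, load 31): C2, C4, C5, C6 — cost 4×6 + 12×2 + 3×4 + 12×5 = 120
  D (cap 26, load 22): C1, C3 — cost 11×3 + 11×6 = 99
  Shipping 219, fixed 254 → total 473.
  Any other capacity-feasible assignment to {B, D} ships for at least 219.
Compare {C, D}: its best feasible assignment gives total 528.
Compare {B, C, D}: its best feasible assignment gives total 585.
Every other set of open sites that can feasibly serve all demand totals ≥ 528 even under its best assignment. Minimum: 473.

473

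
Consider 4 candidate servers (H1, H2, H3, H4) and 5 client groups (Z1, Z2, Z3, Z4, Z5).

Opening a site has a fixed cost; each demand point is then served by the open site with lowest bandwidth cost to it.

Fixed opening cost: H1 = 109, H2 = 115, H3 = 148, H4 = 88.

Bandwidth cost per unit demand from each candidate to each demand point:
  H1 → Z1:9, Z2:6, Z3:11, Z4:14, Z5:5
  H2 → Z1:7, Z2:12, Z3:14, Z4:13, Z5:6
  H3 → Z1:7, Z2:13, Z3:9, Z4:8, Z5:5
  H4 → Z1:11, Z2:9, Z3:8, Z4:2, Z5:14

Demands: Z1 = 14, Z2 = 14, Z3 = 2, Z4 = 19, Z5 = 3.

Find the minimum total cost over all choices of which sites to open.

Open {H4}: assign each demand point to its cheapest open site.
  Z1→H4 14×11=154, Z2→H4 14×9=126, Z3→H4 2×8=16, Z4→H4 19×2=38, Z5→H4 3×14=42
  bandwidth cost 376, fixed 88 → total 464.
Compare {H1, H4}: bandwidth cost 279 + fixed 197 = 476.
Compare {H2, H4}: bandwidth cost 296 + fixed 203 = 499.
Compare {H3, H4}: bandwidth cost 293 + fixed 236 = 529.
All other subsets cost ≥ 476. Minimum total cost: 464.

464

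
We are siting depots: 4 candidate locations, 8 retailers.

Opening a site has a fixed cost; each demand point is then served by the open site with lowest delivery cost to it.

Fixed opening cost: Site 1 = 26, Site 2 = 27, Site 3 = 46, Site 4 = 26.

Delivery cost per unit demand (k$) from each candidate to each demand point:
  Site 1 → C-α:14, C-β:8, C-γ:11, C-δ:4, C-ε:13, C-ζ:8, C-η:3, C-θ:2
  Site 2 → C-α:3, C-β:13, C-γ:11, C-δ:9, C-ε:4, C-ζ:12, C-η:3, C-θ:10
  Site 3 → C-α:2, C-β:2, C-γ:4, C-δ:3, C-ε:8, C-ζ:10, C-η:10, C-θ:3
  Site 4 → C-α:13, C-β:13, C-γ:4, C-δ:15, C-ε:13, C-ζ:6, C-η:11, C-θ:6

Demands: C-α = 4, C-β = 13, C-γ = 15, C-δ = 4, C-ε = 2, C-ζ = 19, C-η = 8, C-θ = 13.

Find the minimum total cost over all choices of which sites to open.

Open {Site 1, Site 3, Site 4}: assign each demand point to its cheapest open site.
  C-α→Site 3 4×2=8, C-β→Site 3 13×2=26, C-γ→Site 3 15×4=60, C-δ→Site 3 4×3=12, C-ε→Site 3 2×8=16, C-ζ→Site 4 19×6=114, C-η→Site 1 8×3=24, C-θ→Site 1 13×2=26
  delivery cost 286, fixed 98 → total 384.
Compare {Site 2, Site 3, Site 4}: delivery cost 291 + fixed 99 = 390.
Compare {Site 1, Site 3}: delivery cost 324 + fixed 72 = 396.
Compare {Site 1, Site 2, Site 3, Site 4}: delivery cost 278 + fixed 125 = 403.
All other subsets cost ≥ 390. Minimum total cost: 384.

384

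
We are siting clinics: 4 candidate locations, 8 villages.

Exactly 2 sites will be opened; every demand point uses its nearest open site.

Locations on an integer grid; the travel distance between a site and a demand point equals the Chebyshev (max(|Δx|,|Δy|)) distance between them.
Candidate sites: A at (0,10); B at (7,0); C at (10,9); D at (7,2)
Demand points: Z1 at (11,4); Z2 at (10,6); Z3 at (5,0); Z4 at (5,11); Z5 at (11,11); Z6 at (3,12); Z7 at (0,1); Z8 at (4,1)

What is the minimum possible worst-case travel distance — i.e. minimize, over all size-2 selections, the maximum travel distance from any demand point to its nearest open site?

7

Open {B, C}.
  Farthest demand point is Z6 at travel distance 7 (to C); all others are ≤ 7.
With {C, D} the worst case is 7.
With {A, C} the worst case is 9.
No size-2 selection achieves below 7.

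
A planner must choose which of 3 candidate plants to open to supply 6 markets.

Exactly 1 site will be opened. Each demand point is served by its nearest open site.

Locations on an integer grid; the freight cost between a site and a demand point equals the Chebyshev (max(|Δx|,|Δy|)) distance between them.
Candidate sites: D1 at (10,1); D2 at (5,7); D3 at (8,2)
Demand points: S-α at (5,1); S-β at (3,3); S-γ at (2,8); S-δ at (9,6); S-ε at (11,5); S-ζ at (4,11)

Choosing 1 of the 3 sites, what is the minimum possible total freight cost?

Open {D2}.
  S-α→D2 6, S-β→D2 4, S-γ→D2 3, S-δ→D2 4, S-ε→D2 6, S-ζ→D2 4  ⇒ total 27.
Compare {D3}: total 30.
Compare {D1}: total 39.

27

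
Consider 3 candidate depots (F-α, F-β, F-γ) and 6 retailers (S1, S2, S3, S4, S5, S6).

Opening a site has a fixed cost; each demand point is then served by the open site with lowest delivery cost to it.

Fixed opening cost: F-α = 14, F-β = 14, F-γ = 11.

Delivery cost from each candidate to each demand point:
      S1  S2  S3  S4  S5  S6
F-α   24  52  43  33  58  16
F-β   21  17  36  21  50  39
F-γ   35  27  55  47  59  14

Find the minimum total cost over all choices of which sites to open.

Open {F-β, F-γ}: assign each demand point to its cheapest open site.
  S1→F-β 21, S2→F-β 17, S3→F-β 36, S4→F-β 21, S5→F-β 50, S6→F-γ 14
  delivery cost 159, fixed 25 → total 184.
Compare {F-α, F-β}: delivery cost 161 + fixed 28 = 189.
Compare {F-β}: delivery cost 184 + fixed 14 = 198.
Compare {F-α, F-β, F-γ}: delivery cost 159 + fixed 39 = 198.
All other subsets cost ≥ 189. Minimum total cost: 184.

184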